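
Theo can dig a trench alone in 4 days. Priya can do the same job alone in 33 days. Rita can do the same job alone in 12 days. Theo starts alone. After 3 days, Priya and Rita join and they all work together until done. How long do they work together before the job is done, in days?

11/16 days

In the first 3 days Theo alone does 3/4 of the job, leaving 1/4.
Once everyone is working, combined rate: 1/4 + 1/33 + 1/12 = (33 + 4 + 11)/132 = 48/132 = 4/11 per day.
Remaining 1/4 at 4/11 per day takes 11/16 days.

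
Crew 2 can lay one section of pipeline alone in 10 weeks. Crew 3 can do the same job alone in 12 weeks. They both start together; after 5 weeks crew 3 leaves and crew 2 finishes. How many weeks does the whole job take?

In the first 5 weeks the combined rate is 11/60, so 11/12 of the job is done, leaving 1/12.
After crew 3 leaves the rate is 1/10 per week; the remaining 1/12 takes 5/6 weeks.
Total = 5 + 5/6 = 35/6 weeks.

35/6 weeks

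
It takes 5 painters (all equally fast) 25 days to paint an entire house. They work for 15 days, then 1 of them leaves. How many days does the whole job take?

55/2 days

One painter does 1/125 of the job per day.
After 15 days with 5 painters, 3/5 is done (2/5 left).
With 4 painters the rate is 4/125, so the rest takes 2/5 ÷ 4/125 = 25/2 days.
Total = 15 + 25/2 = 55/2 days.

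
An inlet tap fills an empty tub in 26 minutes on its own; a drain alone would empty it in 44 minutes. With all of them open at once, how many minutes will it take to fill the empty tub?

Net rate = 1/26 − 1/44 = (22 − 13)/572 = 9/572 per minute.
Filling time = 1 ÷ (9/572) = 572/9 minutes.

572/9 minutes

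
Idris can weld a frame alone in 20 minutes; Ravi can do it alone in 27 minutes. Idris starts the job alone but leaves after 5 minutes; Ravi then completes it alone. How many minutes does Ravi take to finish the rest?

81/4 minutes

In 5 minutes Idris does 5/20 = 1/4 of the job, leaving 3/4.
Ravi works at 1/27 per minute, so finishing takes 3/4 ÷ 1/27 = 81/4 minutes.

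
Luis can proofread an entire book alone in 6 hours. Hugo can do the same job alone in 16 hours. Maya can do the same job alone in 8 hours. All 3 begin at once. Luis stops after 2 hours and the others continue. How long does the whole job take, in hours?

32/9 hours

In the first 2 hours the combined rate is 17/48, so 17/24 of the job is done, leaving 7/24.
After Luis leaves the rate is 3/16 per hour; the remaining 7/24 takes 14/9 hours.
Total = 2 + 14/9 = 32/9 hours.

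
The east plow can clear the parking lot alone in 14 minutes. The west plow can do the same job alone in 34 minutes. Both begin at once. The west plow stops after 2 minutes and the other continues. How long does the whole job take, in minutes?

224/17 minutes

In the first 2 minutes the combined rate is 12/119, so 24/119 of the job is done, leaving 95/119.
After the west plow leaves the rate is 1/14 per minute; the remaining 95/119 takes 190/17 minutes.
Total = 2 + 190/17 = 224/17 minutes.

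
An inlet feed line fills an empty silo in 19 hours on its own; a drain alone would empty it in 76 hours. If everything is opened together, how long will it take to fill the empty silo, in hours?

76/3 hours

Net rate = 1/19 − 1/76 = (4 − 1)/76 = 3/76 per hour.
Filling time = 1 ÷ (3/76) = 76/3 hours.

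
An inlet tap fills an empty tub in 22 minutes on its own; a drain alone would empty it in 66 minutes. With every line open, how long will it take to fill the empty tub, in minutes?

33 minutes

Net rate = 1/22 − 1/66 = (3 − 1)/66 = 2/66 = 1/33 per minute.
Filling time = 1 ÷ (1/33) = 33 minutes.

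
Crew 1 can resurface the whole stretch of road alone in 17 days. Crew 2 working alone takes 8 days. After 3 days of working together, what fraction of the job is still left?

61/136

Combined rate: 1/17 + 1/8 = (8 + 17)/136 = 25/136 per day.
In 3 days they complete 3·25/136 = 75/136 of the job.
So 61/136 remains.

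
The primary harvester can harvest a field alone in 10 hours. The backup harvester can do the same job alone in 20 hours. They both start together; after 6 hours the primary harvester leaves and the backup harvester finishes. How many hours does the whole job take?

8 hours

In the first 6 hours the combined rate is 3/20, so 9/10 of the job is done, leaving 1/10.
After the primary harvester leaves the rate is 1/20 per hour; the remaining 1/10 takes 2 hours.
Total = 6 + 2 = 8 hours.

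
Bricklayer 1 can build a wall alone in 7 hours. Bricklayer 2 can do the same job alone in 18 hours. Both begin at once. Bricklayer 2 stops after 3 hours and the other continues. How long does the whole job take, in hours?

35/6 hours

In the first 3 hours the combined rate is 25/126, so 25/42 of the job is done, leaving 17/42.
After bricklayer 2 leaves the rate is 1/7 per hour; the remaining 17/42 takes 17/6 hours.
Total = 3 + 17/6 = 35/6 hours.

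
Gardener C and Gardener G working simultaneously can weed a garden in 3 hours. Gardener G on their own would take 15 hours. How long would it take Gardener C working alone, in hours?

Combined rate is 1/3 per hour.
Known contribution: 1/15 per hour.
So Gardener C's rate is 1/3 − 1/15 = 4/15, meaning 15/4 hours alone.

15/4 hours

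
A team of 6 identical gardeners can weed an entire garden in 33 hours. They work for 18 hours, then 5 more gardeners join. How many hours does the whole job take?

288/11 hours

One gardener does 1/198 of the job per hour.
After 18 hours with 6 gardeners, 6/11 is done (5/11 left).
With 11 gardeners the rate is 11/198 = 1/18, so the rest takes 5/11 ÷ 1/18 = 90/11 hours.
Total = 18 + 90/11 = 288/11 hours.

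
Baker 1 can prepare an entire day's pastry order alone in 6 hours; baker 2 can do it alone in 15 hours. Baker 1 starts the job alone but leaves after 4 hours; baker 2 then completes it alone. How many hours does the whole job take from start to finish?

In 4 hours baker 1 does 4/6 = 2/3 of the job, leaving 1/3.
Baker 2 works at 1/15 per hour, so finishing takes 1/3 ÷ 1/15 = 5 hours.
Total time = 4 + 5 = 9 hours.

9 hours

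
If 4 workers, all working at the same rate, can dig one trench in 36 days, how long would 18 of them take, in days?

8 days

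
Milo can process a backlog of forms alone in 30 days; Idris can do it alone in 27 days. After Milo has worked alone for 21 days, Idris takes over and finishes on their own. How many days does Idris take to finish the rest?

In 21 days Milo does 21/30 = 7/10 of the job, leaving 3/10.
Idris works at 1/27 per day, so finishing takes 3/10 ÷ 1/27 = 81/10 days.

81/10 days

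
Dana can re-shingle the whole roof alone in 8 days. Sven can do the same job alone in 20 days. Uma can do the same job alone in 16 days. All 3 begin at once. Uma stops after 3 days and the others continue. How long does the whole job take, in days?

In the first 3 days the combined rate is 19/80, so 57/80 of the job is done, leaving 23/80.
After Uma leaves the rate is 7/40 per day; the remaining 23/80 takes 23/14 days.
Total = 3 + 23/14 = 65/14 days.

65/14 days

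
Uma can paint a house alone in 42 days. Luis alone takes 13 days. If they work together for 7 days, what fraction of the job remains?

Combined rate: 1/42 + 1/13 = (13 + 42)/546 = 55/546 per day.
In 7 days they complete 7·55/546 = 55/78 of the job.
So 23/78 remains.

23/78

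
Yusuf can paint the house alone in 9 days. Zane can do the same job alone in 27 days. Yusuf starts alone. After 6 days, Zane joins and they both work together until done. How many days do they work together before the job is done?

9/4 days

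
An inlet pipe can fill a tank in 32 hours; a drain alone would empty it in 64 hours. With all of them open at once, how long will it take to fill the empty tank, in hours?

64 hours

Net rate = 1/32 − 1/64 = (2 − 1)/64 = 1/64 per hour.
Filling time = 1 ÷ (1/64) = 64 hours.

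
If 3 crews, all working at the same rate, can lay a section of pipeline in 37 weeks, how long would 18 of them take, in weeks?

Total work is 3·37 = 111 crew-weeks.
With 18 crews: 111/18 = 37/6 weeks.

37/6 weeks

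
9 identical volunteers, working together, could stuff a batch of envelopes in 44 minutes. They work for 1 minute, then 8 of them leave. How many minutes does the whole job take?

One volunteer does 1/396 of the job per minute.
After 1 minute with 9 volunteers, 1/44 is done (43/44 left).
With 1 volunteer the rate is 1/396, so the rest takes 43/44 ÷ 1/396 = 387 minutes.
Total = 1 + 387 = 388 minutes.

388 minutes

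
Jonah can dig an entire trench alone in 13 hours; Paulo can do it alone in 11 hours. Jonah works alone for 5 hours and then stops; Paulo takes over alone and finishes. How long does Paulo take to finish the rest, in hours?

88/13 hours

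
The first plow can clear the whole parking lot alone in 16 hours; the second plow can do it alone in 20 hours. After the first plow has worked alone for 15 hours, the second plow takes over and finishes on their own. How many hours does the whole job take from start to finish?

In 15 hours the first plow does 15/16 of the job, leaving 1/16.
The second plow works at 1/20 per hour, so finishing takes 1/16 ÷ 1/20 = 5/4 hours.
Total time = 15 + 5/4 = 65/4 hours.

65/4 hours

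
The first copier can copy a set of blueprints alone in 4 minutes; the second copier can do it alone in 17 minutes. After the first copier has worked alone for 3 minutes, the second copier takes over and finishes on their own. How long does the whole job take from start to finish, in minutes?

In 3 minutes the first copier does 3/4 of the job, leaving 1/4.
The second copier works at 1/17 per minute, so finishing takes 1/4 ÷ 1/17 = 17/4 minutes.
Total time = 3 + 17/4 = 29/4 minutes.

29/4 minutes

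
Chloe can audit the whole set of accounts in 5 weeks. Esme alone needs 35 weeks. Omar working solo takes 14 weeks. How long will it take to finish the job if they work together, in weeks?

10/3 weeks

Combined rate: 1/5 + 1/35 + 1/14 = (14 + 2 + 5)/70 = 21/70 = 3/10 per week.
Time = 1 ÷ (3/10) = 10/3 weeks.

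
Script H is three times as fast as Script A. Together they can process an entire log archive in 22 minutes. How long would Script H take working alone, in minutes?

Let Script A's rate be r; then Script H's rate is 3r, so together (3 + 1)r = 4r = 1/22.
Thus r = 1/88 per minute.
Script A alone: 88 minutes; Script H alone: 88/3 minutes.

88/3 minutes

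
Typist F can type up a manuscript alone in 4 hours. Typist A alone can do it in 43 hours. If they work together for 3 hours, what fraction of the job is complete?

Combined rate: 1/4 + 1/43 = (43 + 4)/172 = 47/172 per hour.
In 3 hours they complete 3·47/172 = 141/172 of the job.

141/172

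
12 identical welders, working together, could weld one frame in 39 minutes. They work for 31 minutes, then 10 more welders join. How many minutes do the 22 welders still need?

48/11 minutes

One welder does 1/468 of the job per minute.
After 31 minutes with 12 welders, 31/39 is done (8/39 left).
With 22 welders the rate is 22/468 = 11/234, so the rest takes 8/39 ÷ 11/234 = 48/11 minutes.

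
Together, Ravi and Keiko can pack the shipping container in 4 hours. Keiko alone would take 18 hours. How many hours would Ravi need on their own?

36/7 hours

Combined rate is 1/4 per hour.
Known contribution: 1/18 per hour.
So Ravi's rate is 1/4 − 1/18 = 7/36, meaning 36/7 hours alone.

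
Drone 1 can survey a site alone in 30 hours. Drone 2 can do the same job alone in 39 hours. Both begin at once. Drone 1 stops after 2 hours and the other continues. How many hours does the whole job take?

In the first 2 hours the combined rate is 23/390, so 23/195 of the job is done, leaving 172/195.
After Drone 1 leaves the rate is 1/39 per hour; the remaining 172/195 takes 172/5 hours.
Total = 2 + 172/5 = 182/5 hours.

182/5 hours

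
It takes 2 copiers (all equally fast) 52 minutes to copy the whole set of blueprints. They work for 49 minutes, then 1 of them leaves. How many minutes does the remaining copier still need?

One copier does 1/104 of the job per minute.
After 49 minutes with 2 copiers, 49/52 is done (3/52 left).
With 1 copier the rate is 1/104, so the rest takes 3/52 ÷ 1/104 = 6 minutes.

6 minutes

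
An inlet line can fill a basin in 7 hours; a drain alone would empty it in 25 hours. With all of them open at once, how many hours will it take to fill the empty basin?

Net rate = 1/7 − 1/25 = (25 − 7)/175 = 18/175 per hour.
Filling time = 1 ÷ (18/175) = 175/18 hours.

175/18 hours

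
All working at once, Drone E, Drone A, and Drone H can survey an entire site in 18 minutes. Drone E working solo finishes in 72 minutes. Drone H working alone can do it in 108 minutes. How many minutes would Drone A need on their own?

Combined rate is 1/18 per minute.
Known contribution: 1/72 + 1/108 = (3 + 2)/216 = 5/216 per minute.
So Drone A's rate is 1/18 − 5/216 = 7/216, meaning 216/7 minutes alone.

216/7 minutes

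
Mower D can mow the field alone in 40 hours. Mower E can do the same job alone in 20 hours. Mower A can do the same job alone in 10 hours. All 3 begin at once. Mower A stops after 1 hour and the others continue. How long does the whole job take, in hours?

12 hours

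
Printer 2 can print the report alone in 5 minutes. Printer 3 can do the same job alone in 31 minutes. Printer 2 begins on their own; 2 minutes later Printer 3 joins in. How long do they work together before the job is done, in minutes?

31/12 minutes

In the first 2 minutes Printer 2 alone does 2/5 of the job, leaving 3/5.
Once everyone is working, combined rate: 1/5 + 1/31 = (31 + 5)/155 = 36/155 per minute.
Remaining 3/5 at 36/155 per minute takes 31/12 minutes.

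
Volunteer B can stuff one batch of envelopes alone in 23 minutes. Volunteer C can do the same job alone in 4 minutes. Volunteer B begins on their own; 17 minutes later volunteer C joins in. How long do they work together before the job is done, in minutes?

8/9 minutes

In the first 17 minutes volunteer B alone does 17/23 of the job, leaving 6/23.
Once everyone is working, combined rate: 1/23 + 1/4 = (4 + 23)/92 = 27/92 per minute.
Remaining 6/23 at 27/92 per minute takes 8/9 minutes.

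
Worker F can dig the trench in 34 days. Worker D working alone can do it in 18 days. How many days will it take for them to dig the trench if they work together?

153/13 days

Combined rate: 1/34 + 1/18 = (9 + 17)/306 = 26/306 = 13/153 per day.
Time = 1 ÷ (13/153) = 153/13 days.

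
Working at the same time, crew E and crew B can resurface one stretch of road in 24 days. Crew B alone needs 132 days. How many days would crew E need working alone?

88/3 days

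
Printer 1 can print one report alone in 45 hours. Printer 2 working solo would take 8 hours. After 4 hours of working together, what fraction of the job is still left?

37/90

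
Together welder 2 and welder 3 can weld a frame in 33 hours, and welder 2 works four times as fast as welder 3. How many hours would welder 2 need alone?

Let welder 3's rate be r; then welder 2's rate is 4r, so together (4 + 1)r = 5r = 1/33.
Thus r = 1/165 per hour.
Welder 3 alone: 165 hours; welder 2 alone: 165/4 hours.

165/4 hours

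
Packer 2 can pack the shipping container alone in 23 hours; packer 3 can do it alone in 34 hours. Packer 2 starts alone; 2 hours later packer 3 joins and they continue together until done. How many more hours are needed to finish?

In 2 hours packer 2 does 2/23 of the job, leaving 21/23.
Packer 2 and packer 3 together work at 57/782 per hour, so finishing takes 21/23 ÷ 57/782 = 238/19 hours.

238/19 hours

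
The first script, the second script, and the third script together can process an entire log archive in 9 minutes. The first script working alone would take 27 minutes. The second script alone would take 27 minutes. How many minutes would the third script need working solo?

27 minutes

Combined rate is 1/9 per minute.
Known contribution: 1/27 + 1/27 = (1 + 1)/27 = 2/27 per minute.
So the third script's rate is 1/9 − 2/27 = 1/27, meaning 27 minutes alone.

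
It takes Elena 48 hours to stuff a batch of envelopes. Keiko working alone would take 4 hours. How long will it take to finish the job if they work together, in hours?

With two workers the combined time is the product over the sum: 48·4/(48+4) = 192/52 = 48/13 hours.

48/13 hours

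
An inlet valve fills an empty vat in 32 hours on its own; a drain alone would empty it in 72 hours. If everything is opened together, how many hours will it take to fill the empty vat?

288/5 hours

Net rate = 1/32 − 1/72 = (9 − 4)/288 = 5/288 per hour.
Filling time = 1 ÷ (5/288) = 288/5 hours.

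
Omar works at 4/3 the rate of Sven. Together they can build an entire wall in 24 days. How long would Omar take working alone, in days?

Let Sven's rate be r; then Omar's rate is (4/3)r, so together (4/3 + 1)r = (7/3)r = 1/24.
Thus r = 1/56 per day.
Sven alone: 56 days; Omar alone: 42 days.

42 days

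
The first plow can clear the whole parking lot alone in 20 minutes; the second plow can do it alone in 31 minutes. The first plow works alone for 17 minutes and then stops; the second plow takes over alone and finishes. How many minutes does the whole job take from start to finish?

433/20 minutes

In 17 minutes the first plow does 17/20 of the job, leaving 3/20.
The second plow works at 1/31 per minute, so finishing takes 3/20 ÷ 1/31 = 93/20 minutes.
Total time = 17 + 93/20 = 433/20 minutes.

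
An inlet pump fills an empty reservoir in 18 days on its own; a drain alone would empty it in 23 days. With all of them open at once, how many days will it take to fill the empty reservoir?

414/5 days

Net rate = 1/18 − 1/23 = (23 − 18)/414 = 5/414 per day.
Filling time = 1 ÷ (5/414) = 414/5 days.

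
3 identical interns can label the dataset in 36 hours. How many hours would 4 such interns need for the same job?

27 hours

Total work is 3·36 = 108 intern-hours.
With 4 interns: 108/4 = 27 hours.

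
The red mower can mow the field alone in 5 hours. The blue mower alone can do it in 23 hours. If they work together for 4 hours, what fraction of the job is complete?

112/115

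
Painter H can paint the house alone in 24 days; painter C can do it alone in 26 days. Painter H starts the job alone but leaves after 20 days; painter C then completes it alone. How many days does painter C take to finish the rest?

13/3 days

In 20 days painter H does 20/24 = 5/6 of the job, leaving 1/6.
Painter C works at 1/26 per day, so finishing takes 1/6 ÷ 1/26 = 13/3 days.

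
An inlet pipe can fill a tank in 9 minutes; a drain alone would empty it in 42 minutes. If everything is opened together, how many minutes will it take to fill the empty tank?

126/11 minutes

Net rate = 1/9 − 1/42 = (14 − 3)/126 = 11/126 per minute.
Filling time = 1 ÷ (11/126) = 126/11 minutes.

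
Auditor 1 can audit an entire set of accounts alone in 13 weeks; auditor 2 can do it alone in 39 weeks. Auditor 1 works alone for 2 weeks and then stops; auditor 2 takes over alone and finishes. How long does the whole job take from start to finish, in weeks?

In 2 weeks auditor 1 does 2/13 of the job, leaving 11/13.
Auditor 2 works at 1/39 per week, so finishing takes 11/13 ÷ 1/39 = 33 weeks.
Total time = 2 + 33 = 35 weeks.

35 weeks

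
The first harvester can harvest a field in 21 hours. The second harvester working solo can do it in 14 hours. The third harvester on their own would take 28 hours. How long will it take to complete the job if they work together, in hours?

84/13 hours

Combined rate: 1/21 + 1/14 + 1/28 = (4 + 6 + 3)/84 = 13/84 per hour.
Time = 1 ÷ (13/84) = 84/13 hours.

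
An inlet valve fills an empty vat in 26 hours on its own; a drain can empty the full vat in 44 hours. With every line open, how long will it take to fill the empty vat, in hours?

Net rate = 1/26 − 1/44 = (22 − 13)/572 = 9/572 per hour.
Filling time = 1 ÷ (9/572) = 572/9 hours.

572/9 hours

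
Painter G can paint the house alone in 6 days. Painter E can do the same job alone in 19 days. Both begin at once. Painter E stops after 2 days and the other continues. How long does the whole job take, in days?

102/19 days

In the first 2 days the combined rate is 25/114, so 25/57 of the job is done, leaving 32/57.
After painter E leaves the rate is 1/6 per day; the remaining 32/57 takes 64/19 days.
Total = 2 + 64/19 = 102/19 days.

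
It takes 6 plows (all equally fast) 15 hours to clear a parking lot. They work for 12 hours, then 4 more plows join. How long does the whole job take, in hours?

One plow does 1/90 of the job per hour.
After 12 hours with 6 plows, 4/5 is done (1/5 left).
With 10 plows the rate is 10/90 = 1/9, so the rest takes 1/5 ÷ 1/9 = 9/5 hours.
Total = 12 + 9/5 = 69/5 hours.

69/5 hours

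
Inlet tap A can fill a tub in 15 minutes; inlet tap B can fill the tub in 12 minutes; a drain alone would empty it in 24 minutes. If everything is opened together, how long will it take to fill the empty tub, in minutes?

120/13 minutes

Net rate = 1/15 + 1/12 − 1/24 = (8 + 10 − 5)/120 = 13/120 per minute.
Filling time = 1 ÷ (13/120) = 120/13 minutes.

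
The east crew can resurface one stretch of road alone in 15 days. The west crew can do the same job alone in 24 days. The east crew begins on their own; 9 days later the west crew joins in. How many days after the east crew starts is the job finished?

In the first 9 days the east crew alone does 9/15 = 3/5 of the job, leaving 2/5.
Once everyone is working, combined rate: 1/15 + 1/24 = (8 + 5)/120 = 13/120 per day.
Remaining 2/5 at 13/120 per day takes 48/13 days.
Total from the start = 9 + 48/13 = 165/13 days.

165/13 days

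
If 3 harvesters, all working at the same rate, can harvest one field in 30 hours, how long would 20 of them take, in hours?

9/2 hours

Total work is 3·30 = 90 harvester-hours.
With 20 harvesters: 90/20 = 9/2 hours.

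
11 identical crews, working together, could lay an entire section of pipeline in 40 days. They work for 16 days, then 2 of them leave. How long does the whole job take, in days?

136/3 days

One crew does 1/440 of the job per day.
After 16 days with 11 crews, 2/5 is done (3/5 left).
With 9 crews the rate is 9/440, so the rest takes 3/5 ÷ 9/440 = 88/3 days.
Total = 16 + 88/3 = 136/3 days.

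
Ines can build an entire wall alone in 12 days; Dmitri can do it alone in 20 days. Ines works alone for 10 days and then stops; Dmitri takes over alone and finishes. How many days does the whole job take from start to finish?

In 10 days Ines does 10/12 = 5/6 of the job, leaving 1/6.
Dmitri works at 1/20 per day, so finishing takes 1/6 ÷ 1/20 = 10/3 days.
Total time = 10 + 10/3 = 40/3 days.

40/3 days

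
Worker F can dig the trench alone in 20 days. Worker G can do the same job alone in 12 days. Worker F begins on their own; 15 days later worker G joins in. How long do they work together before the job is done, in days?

15/8 days

In the first 15 days worker F alone does 15/20 = 3/4 of the job, leaving 1/4.
Once everyone is working, combined rate: 1/20 + 1/12 = (3 + 5)/60 = 8/60 = 2/15 per day.
Remaining 1/4 at 2/15 per day takes 15/8 days.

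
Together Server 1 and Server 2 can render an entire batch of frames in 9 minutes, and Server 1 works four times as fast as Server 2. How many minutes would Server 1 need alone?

45/4 minutes

Let Server 2's rate be r; then Server 1's rate is 4r, so together (4 + 1)r = 5r = 1/9.
Thus r = 1/45 per minute.
Server 2 alone: 45 minutes; Server 1 alone: 45/4 minutes.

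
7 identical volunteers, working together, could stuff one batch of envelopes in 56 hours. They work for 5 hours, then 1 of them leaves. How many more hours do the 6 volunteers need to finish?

One volunteer does 1/392 of the job per hour.
After 5 hours with 7 volunteers, 5/56 is done (51/56 left).
With 6 volunteers the rate is 6/392 = 3/196, so the rest takes 51/56 ÷ 3/196 = 119/2 hours.

119/2 hours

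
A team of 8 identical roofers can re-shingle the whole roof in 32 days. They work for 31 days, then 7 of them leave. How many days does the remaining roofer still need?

One roofer does 1/256 of the job per day.
After 31 days with 8 roofers, 31/32 is done (1/32 left).
With 1 roofer the rate is 1/256, so the rest takes 1/32 ÷ 1/256 = 8 days.

8 days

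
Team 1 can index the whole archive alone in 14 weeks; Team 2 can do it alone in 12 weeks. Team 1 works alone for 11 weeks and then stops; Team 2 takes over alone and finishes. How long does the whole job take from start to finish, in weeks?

95/7 weeks

In 11 weeks Team 1 does 11/14 of the job, leaving 3/14.
Team 2 works at 1/12 per week, so finishing takes 3/14 ÷ 1/12 = 18/7 weeks.
Total time = 11 + 18/7 = 95/7 weeks.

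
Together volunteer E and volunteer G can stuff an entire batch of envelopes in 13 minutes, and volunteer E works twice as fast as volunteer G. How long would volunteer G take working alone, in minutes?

39 minutes

Let volunteer G's rate be r; then volunteer E's rate is 2r, so together (2 + 1)r = 3r = 1/13.
Thus r = 1/39 per minute.
Volunteer G alone: 39 minutes; volunteer E alone: 39/2 minutes.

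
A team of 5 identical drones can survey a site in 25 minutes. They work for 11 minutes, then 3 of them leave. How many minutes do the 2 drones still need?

One drone does 1/125 of the job per minute.
After 11 minutes with 5 drones, 11/25 is done (14/25 left).
With 2 drones the rate is 2/125, so the rest takes 14/25 ÷ 2/125 = 35 minutes.

35 minutes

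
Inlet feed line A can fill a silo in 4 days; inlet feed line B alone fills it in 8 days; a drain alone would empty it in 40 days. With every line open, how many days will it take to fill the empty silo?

20/7 days

Net rate = 1/4 + 1/8 − 1/40 = (10 + 5 − 1)/40 = 14/40 = 7/20 per day.
Filling time = 1 ÷ (7/20) = 20/7 days.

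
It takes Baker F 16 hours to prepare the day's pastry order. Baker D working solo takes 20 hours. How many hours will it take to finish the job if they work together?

80/9 hours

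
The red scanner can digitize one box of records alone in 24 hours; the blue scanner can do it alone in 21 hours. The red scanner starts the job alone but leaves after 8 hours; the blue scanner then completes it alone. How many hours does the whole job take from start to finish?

22 hours

In 8 hours the red scanner does 8/24 = 1/3 of the job, leaving 2/3.
The blue scanner works at 1/21 per hour, so finishing takes 2/3 ÷ 1/21 = 14 hours.
Total time = 8 + 14 = 22 hours.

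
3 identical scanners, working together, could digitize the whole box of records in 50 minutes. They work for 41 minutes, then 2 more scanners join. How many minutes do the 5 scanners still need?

27/5 minutes

One scanner does 1/150 of the job per minute.
After 41 minutes with 3 scanners, 41/50 is done (9/50 left).
With 5 scanners the rate is 5/150 = 1/30, so the rest takes 9/50 ÷ 1/30 = 27/5 minutes.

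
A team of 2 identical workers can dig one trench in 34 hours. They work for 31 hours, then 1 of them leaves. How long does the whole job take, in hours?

37 hours

One worker does 1/68 of the job per hour.
After 31 hours with 2 workers, 31/34 is done (3/34 left).
With 1 worker the rate is 1/68, so the rest takes 3/34 ÷ 1/68 = 6 hours.
Total = 31 + 6 = 37 hours.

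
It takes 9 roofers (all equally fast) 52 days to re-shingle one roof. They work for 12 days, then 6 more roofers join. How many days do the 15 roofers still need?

24 days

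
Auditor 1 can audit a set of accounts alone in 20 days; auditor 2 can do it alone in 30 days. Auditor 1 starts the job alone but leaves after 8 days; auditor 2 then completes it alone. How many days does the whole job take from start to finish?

26 days

In 8 days auditor 1 does 8/20 = 2/5 of the job, leaving 3/5.
Auditor 2 works at 1/30 per day, so finishing takes 3/5 ÷ 1/30 = 18 days.
Total time = 8 + 18 = 26 days.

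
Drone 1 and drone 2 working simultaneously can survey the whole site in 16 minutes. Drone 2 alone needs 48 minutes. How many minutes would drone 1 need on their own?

24 minutes

Combined rate is 1/16 per minute.
Known contribution: 1/48 per minute.
So drone 1's rate is 1/16 − 1/48 = 1/24, meaning 24 minutes alone.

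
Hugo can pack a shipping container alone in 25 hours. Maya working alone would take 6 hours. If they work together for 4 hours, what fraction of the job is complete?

62/75

Combined rate: 1/25 + 1/6 = (6 + 25)/150 = 31/150 per hour.
In 4 hours they complete 4·31/150 = 62/75 of the job.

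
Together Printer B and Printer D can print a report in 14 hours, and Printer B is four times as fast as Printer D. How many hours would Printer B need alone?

35/2 hours

Let Printer D's rate be r; then Printer B's rate is 4r, so together (4 + 1)r = 5r = 1/14.
Thus r = 1/70 per hour.
Printer D alone: 70 hours; Printer B alone: 35/2 hours.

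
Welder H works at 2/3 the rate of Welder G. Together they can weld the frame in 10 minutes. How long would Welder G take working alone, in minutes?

Let Welder G's rate be r; then Welder H's rate is (2/3)r, so together (2/3 + 1)r = (5/3)r = 1/10.
Thus r = 3/50 per minute.
Welder G alone: 50/3 minutes; Welder H alone: 25 minutes.

50/3 minutes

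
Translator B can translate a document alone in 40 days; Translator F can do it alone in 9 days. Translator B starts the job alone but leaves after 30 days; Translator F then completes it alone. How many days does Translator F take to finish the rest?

9/4 days

In 30 days Translator B does 30/40 = 3/4 of the job, leaving 1/4.
Translator F works at 1/9 per day, so finishing takes 1/4 ÷ 1/9 = 9/4 days.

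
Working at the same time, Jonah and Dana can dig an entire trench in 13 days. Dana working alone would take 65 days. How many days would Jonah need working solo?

Combined rate is 1/13 per day.
Known contribution: 1/65 per day.
So Jonah's rate is 1/13 − 1/65 = 4/65, meaning 65/4 days alone.

65/4 days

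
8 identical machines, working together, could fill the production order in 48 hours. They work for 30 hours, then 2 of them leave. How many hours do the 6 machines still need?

One machine does 1/384 of the job per hour.
After 30 hours with 8 machines, 5/8 is done (3/8 left).
With 6 machines the rate is 6/384 = 1/64, so the rest takes 3/8 ÷ 1/64 = 24 hours.

24 hours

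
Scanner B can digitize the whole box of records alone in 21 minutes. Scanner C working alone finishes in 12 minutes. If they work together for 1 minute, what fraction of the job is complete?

Combined rate: 1/21 + 1/12 = (4 + 7)/84 = 11/84 per minute.
In 1 minute they complete 1·11/84 = 11/84 of the job.

11/84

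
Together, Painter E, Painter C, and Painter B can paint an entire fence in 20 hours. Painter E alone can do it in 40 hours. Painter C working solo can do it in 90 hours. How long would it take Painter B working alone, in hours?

72 hours

Combined rate is 1/20 per hour.
Known contribution: 1/40 + 1/90 = (9 + 4)/360 = 13/360 per hour.
So Painter B's rate is 1/20 − 13/360 = 1/72, meaning 72 hours alone.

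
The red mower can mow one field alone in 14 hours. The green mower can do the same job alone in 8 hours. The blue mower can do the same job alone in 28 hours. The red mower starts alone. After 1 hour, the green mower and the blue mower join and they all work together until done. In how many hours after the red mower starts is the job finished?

5 hours

In the first 1 hour the red mower alone does 1/14 of the job, leaving 13/14.
Once everyone is working, combined rate: 1/14 + 1/8 + 1/28 = (4 + 7 + 2)/56 = 13/56 per hour.
Remaining 13/14 at 13/56 per hour takes 4 hours.
Total from the start = 1 + 4 = 5 hours.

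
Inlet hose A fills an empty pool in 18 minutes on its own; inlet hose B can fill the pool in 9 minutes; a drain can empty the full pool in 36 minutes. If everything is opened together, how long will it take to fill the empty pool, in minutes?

Net rate = 1/18 + 1/9 − 1/36 = (2 + 4 − 1)/36 = 5/36 per minute.
Filling time = 1 ÷ (5/36) = 36/5 minutes.

36/5 minutes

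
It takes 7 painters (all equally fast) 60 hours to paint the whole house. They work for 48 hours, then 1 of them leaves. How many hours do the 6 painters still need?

One painter does 1/420 of the job per hour.
After 48 hours with 7 painters, 4/5 is done (1/5 left).
With 6 painters the rate is 6/420 = 1/70, so the rest takes 1/5 ÷ 1/70 = 14 hours.

14 hours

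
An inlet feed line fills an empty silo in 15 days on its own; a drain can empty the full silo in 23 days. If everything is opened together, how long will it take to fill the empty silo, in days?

345/8 days

Net rate = 1/15 − 1/23 = (23 − 15)/345 = 8/345 per day.
Filling time = 1 ÷ (8/345) = 345/8 days.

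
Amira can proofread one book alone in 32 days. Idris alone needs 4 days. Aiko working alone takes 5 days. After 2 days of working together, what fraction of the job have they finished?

77/80

Combined rate: 1/32 + 1/4 + 1/5 = (5 + 40 + 32)/160 = 77/160 per day.
In 2 days they complete 2·77/160 = 77/80 of the job.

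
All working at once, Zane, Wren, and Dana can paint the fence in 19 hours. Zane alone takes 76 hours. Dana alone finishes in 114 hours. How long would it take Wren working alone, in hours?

228/7 hours

Combined rate is 1/19 per hour.
Known contribution: 1/76 + 1/114 = (3 + 2)/228 = 5/228 per hour.
So Wren's rate is 1/19 − 5/228 = 7/228, meaning 228/7 hours alone.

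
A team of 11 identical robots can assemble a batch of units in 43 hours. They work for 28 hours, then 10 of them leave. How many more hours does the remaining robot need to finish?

One robot does 1/473 of the job per hour.
After 28 hours with 11 robots, 28/43 is done (15/43 left).
With 1 robot the rate is 1/473, so the rest takes 15/43 ÷ 1/473 = 165 hours.

165 hours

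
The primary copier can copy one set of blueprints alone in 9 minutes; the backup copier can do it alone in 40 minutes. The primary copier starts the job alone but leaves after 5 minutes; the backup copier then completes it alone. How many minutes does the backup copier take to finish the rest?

In 5 minutes the primary copier does 5/9 of the job, leaving 4/9.
The backup copier works at 1/40 per minute, so finishing takes 4/9 ÷ 1/40 = 160/9 minutes.

160/9 minutes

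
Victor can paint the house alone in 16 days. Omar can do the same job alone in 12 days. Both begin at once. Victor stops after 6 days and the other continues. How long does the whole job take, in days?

15/2 days

In the first 6 days the combined rate is 7/48, so 7/8 of the job is done, leaving 1/8.
After Victor leaves the rate is 1/12 per day; the remaining 1/8 takes 3/2 days.
Total = 6 + 3/2 = 15/2 days.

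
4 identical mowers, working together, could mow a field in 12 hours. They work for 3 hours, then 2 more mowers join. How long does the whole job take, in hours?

One mower does 1/48 of the job per hour.
After 3 hours with 4 mowers, 1/4 is done (3/4 left).
With 6 mowers the rate is 6/48 = 1/8, so the rest takes 3/4 ÷ 1/8 = 6 hours.
Total = 3 + 6 = 9 hours.

9 hours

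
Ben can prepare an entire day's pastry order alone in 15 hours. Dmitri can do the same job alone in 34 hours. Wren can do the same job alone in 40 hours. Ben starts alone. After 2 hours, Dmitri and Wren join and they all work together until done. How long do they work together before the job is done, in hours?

136/19 hours

In the first 2 hours Ben alone does 2/15 of the job, leaving 13/15.
Once everyone is working, combined rate: 1/15 + 1/34 + 1/40 = (136 + 60 + 51)/2040 = 247/2040 per hour.
Remaining 13/15 at 247/2040 per hour takes 136/19 hours.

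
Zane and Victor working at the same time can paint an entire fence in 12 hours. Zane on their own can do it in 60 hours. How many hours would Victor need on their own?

Combined rate is 1/12 per hour.
Known contribution: 1/60 per hour.
So Victor's rate is 1/12 − 1/60 = 1/15, meaning 15 hours alone.

15 hours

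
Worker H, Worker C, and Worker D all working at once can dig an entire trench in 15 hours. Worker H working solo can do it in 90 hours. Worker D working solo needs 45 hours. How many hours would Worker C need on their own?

30 hours

Combined rate is 1/15 per hour.
Known contribution: 1/90 + 1/45 = (1 + 2)/90 = 3/90 = 1/30 per hour.
So Worker C's rate is 1/15 − 1/30 = 1/30, meaning 30 hours alone.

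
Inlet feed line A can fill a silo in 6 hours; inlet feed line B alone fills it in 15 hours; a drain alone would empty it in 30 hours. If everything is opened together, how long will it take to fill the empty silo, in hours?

Net rate = 1/6 + 1/15 − 1/30 = (5 + 2 − 1)/30 = 6/30 = 1/5 per hour.
Filling time = 1 ÷ (1/5) = 5 hours.

5 hours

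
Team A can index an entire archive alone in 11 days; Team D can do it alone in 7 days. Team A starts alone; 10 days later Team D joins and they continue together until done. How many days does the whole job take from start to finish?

187/18 days

In 10 days Team A does 10/11 of the job, leaving 1/11.
Team A and Team D together work at 18/77 per day, so finishing takes 1/11 ÷ 18/77 = 7/18 days.
Total time = 10 + 7/18 = 187/18 days.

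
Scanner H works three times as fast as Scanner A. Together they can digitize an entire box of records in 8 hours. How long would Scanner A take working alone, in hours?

Let Scanner A's rate be r; then Scanner H's rate is 3r, so together (3 + 1)r = 4r = 1/8.
Thus r = 1/32 per hour.
Scanner A alone: 32 hours; Scanner H alone: 32/3 hours.

32 hours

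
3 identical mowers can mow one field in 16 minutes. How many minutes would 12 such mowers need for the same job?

Total work is 3·16 = 48 mower-minutes.
With 12 mowers: 48/12 = 4 minutes.

4 minutes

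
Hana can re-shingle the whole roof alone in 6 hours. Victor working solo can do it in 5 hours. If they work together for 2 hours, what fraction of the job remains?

4/15

Combined rate: 1/6 + 1/5 = (5 + 6)/30 = 11/30 per hour.
In 2 hours they complete 2·11/30 = 11/15 of the job.
So 4/15 remains.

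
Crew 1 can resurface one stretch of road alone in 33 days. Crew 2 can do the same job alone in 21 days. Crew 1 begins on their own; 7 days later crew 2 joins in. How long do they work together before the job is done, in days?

91/9 days

In the first 7 days crew 1 alone does 7/33 of the job, leaving 26/33.
Once everyone is working, combined rate: 1/33 + 1/21 = (7 + 11)/231 = 18/231 = 6/77 per day.
Remaining 26/33 at 6/77 per day takes 91/9 days.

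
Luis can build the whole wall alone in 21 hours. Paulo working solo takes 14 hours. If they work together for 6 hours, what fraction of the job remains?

2/7

Combined rate: 1/21 + 1/14 = (2 + 3)/42 = 5/42 per hour.
In 6 hours they complete 6·5/42 = 5/7 of the job.
So 2/7 remains.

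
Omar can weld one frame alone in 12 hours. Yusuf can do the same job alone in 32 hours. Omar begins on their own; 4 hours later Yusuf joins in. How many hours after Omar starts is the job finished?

108/11 hours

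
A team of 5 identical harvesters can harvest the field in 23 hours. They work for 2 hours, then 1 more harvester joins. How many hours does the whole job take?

39/2 hours

One harvester does 1/115 of the job per hour.
After 2 hours with 5 harvesters, 2/23 is done (21/23 left).
With 6 harvesters the rate is 6/115, so the rest takes 21/23 ÷ 6/115 = 35/2 hours.
Total = 2 + 35/2 = 39/2 hours.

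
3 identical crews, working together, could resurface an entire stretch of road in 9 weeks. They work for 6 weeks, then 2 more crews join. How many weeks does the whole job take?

39/5 weeks

One crew does 1/27 of the job per week.
After 6 weeks with 3 crews, 2/3 is done (1/3 left).
With 5 crews the rate is 5/27, so the rest takes 1/3 ÷ 5/27 = 9/5 weeks.
Total = 6 + 9/5 = 39/5 weeks.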